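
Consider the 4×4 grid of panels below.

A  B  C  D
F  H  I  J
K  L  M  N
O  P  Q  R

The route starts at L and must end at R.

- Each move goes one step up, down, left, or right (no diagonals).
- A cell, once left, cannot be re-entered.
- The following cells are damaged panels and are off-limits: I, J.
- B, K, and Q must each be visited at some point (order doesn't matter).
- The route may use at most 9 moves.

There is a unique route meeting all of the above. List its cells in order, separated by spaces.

Any route must reach B, K, and Q and still end at R within 9 moves, so the order of the required stops is forced.
Route from L: up 2 to B, left 1 to A, down 3 to O, right 3 to R — 9 moves in all.
Check: all required cells visited; 9 ≤ 9 moves.

L H B A F K O P Q R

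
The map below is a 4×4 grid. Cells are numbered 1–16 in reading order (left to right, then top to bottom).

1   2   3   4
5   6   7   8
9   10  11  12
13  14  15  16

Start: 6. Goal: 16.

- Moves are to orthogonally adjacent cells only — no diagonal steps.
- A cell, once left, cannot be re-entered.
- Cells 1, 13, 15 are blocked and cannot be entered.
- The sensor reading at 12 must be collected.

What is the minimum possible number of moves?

Any route passes through 12 somewhere between 6 and 16. Summing Manhattan distances along the two legs (6 → 12 → 16) gives a lower bound of 3 + 1 = 4 moves.
A route of 4 moves achieves this: 6 → 10 → 11 → 12 → 16.
Since 4 matches the lower bound, it is optimal.

4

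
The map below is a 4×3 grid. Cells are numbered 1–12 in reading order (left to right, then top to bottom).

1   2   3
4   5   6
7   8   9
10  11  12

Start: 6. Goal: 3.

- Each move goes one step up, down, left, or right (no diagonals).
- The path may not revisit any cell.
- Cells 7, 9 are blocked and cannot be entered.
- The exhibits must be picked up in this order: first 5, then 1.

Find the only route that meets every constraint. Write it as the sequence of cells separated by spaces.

The waypoints must appear in the order 5, 1, with no cell reused.
Route from 6: left 2 to 4, up 1 to 1, right 2 to 3 — 5 moves in all.
Check: order respected (5 at step 1, 1 at step 3).

6 5 4 1 2 3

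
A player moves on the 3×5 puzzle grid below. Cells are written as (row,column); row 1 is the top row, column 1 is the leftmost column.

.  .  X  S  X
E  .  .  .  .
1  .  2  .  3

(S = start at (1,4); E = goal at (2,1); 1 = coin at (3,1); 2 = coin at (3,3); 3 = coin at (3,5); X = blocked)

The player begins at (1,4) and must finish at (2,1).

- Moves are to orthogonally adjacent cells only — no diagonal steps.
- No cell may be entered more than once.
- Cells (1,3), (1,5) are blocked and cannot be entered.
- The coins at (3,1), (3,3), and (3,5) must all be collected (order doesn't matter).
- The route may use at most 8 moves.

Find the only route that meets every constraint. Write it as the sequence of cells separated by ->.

Any route must reach (3,1), (3,3), and (3,5) and still end at (2,1) within 8 moves, so the order of the required stops is forced.
Route from (1,4): down to (2,4), right to (2,5), down to (3,5), 4× left (reaching (3,1)), up to (2,1) — 8 moves in all.
Check: all required cells visited; 8 ≤ 8 moves.

(1,4) -> (2,4) -> (2,5) -> (3,5) -> (3,4) -> (3,3) -> (3,2) -> (3,1) -> (2,1)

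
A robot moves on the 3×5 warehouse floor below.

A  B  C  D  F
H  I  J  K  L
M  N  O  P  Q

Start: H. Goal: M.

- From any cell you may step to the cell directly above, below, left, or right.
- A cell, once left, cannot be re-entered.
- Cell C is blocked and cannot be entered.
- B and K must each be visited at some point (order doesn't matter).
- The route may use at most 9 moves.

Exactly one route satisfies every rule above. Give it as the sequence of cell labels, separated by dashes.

The 9-move cap with required stops at B, K leaves no slack for detours.
Route from H: up 1 to A, right 1 to B, down 1 to I, right 2 to K, down 1 to P, left 3 to M — 9 moves in all.
Check: all required cells visited; 9 ≤ 9 moves.

H - A - B - I - J - K - P - O - N - M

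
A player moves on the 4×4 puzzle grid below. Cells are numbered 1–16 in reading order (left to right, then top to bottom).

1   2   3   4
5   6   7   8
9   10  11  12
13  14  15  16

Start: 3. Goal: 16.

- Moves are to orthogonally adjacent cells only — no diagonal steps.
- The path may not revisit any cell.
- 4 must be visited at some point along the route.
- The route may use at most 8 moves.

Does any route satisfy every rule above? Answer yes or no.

One route that works: 3 → 4 → 8 → 12 → 16.

yes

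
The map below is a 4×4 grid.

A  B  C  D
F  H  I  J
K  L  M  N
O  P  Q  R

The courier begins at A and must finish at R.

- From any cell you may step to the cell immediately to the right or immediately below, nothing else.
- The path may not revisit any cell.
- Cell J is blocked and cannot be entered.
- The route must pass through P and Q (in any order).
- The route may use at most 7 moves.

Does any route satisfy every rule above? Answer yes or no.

yes

One route that works: A → F → K → O → P → Q → R.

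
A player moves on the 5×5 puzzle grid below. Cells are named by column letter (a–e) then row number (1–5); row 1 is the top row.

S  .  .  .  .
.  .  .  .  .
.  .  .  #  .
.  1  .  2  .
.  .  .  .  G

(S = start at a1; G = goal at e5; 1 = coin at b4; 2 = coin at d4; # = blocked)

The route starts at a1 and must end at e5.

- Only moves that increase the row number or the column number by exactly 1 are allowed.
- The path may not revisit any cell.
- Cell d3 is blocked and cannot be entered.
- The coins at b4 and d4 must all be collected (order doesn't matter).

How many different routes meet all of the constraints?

8

A right/down-only route from a1 to e5 makes exactly 4 down-moves and 4 right-moves in some order.
With no other constraints that would be C(8,4) = 70 routes.
A monotone route can only reach the required cells in the order b4, d4, so split there and multiply the segment counts (each segment already excludes blocked cells): a1→b4: 4; b4→d4: 1; d4→e5: 2; product = 8.
That gives 8 routes.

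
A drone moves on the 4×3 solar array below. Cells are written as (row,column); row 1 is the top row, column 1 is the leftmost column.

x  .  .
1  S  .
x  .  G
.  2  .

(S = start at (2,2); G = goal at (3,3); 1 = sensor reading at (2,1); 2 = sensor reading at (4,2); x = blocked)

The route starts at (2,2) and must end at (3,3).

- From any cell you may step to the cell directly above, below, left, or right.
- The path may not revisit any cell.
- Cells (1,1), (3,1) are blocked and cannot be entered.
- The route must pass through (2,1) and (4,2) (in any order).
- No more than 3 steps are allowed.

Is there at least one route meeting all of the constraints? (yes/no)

(2,1) must be visited but has only one open neighbour ((2,2)), and it is neither the start nor the goal — the route would have to enter and leave through (2,2), re-entering it.

no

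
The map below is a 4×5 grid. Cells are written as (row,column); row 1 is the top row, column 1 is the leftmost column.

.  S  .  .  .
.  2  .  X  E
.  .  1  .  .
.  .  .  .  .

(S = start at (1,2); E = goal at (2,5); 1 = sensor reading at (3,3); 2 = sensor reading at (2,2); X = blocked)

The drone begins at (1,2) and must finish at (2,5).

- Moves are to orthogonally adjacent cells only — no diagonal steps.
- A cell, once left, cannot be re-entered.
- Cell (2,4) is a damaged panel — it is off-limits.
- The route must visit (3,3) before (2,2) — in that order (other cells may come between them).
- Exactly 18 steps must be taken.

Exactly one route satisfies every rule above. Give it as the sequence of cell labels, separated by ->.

(1,2) -> (1,1) -> (2,1) -> (3,1) -> (4,1) -> (4,2) -> (4,3) -> (4,4) -> (4,5) -> (3,5) -> (3,4) -> (3,3) -> (3,2) -> (2,2) -> (2,3) -> (1,3) -> (1,4) -> (1,5) -> (2,5)

The waypoints must appear in the order (3,3), (2,2), with no cell reused.
Route from (1,2): left 1 to (1,1), down 3 to (4,1), right 4 to (4,5), up 1 to (3,5), left 3 to (3,2), up 1 to (2,2), right 1 to (2,3), up 1 to (1,3), right 2 to (1,5), down 1 to (2,5) — 18 moves in all.
Check: order respected (1 at step 11, 2 at step 13); 18 moves as required.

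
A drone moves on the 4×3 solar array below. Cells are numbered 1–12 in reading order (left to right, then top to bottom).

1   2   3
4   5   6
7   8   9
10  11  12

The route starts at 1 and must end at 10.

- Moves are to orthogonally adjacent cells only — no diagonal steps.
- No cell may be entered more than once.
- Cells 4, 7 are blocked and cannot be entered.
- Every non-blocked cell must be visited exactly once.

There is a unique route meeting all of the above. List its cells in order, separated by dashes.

Need to visit all 10 open cells exactly once, starting at 1 and ending at 10.
Cell 3 has only two open neighbours (6 and 2), so the path must pass straight through it: one of those is the cell it's entered from and the other is where it exits.
Route from 1: 2× right (reaching 3), down to 6, left to 5, down to 8, right to 9, down to 12, 2× left (reaching 10) — 9 moves in all.
Check: all 10 open cells covered.

1 - 2 - 3 - 6 - 5 - 8 - 9 - 12 - 11 - 10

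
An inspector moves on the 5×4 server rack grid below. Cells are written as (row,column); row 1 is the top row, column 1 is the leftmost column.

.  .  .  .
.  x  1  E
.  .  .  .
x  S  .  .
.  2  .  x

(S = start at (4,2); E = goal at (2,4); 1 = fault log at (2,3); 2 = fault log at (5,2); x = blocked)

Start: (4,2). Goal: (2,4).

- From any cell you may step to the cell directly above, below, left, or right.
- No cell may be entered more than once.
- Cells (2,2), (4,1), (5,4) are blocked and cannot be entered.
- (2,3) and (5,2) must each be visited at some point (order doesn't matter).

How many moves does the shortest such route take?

6

Any route passes through (2,3) and (5,2) in some order between (4,2) and (2,4). Summing Manhattan distances along each leg and taking the cheapest ordering ((4,2) → (5,2) → (2,3) → (2,4)) gives a lower bound of 1 + 4 + 1 = 6 moves.
A route of 6 moves achieves this: (4,2) → (5,2) → (5,3) → (4,3) → (3,3) → (2,3) → (2,4).
Since 6 matches the lower bound, it is optimal.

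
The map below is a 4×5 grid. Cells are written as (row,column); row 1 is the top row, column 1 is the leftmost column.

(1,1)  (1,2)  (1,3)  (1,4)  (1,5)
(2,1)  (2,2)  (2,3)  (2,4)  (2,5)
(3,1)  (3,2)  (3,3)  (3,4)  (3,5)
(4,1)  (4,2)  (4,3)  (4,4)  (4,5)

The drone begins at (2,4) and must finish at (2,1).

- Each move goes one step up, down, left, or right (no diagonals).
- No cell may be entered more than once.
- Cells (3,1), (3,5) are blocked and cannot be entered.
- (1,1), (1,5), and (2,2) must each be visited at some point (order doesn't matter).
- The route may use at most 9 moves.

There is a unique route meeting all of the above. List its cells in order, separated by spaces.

The budget equals the shortest possible length, so every move has to be on a shortest route through the required cells.
Route from (2,4): right to (2,5), up to (1,5), 2× left (reaching (1,3)), down to (2,3), left to (2,2), up to (1,2), left to (1,1), down to (2,1) — 9 moves in all.
Check: all required cells visited; 9 ≤ 9 moves.

(2,4) (2,5) (1,5) (1,4) (1,3) (2,3) (2,2) (1,2) (1,1) (2,1)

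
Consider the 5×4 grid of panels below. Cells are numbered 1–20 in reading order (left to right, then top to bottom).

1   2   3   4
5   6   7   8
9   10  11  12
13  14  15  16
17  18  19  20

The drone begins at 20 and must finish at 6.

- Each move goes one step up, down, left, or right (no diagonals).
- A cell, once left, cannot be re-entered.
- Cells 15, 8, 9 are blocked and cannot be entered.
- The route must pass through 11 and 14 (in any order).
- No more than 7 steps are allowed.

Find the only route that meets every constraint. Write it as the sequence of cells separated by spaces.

20 19 18 14 10 11 7 6

The 7-move cap with required stops at 11, 14 leaves no slack for detours.
Route from 20: left 2 to 18, up 2 to 10, right 1 to 11, up 1 to 7, left 1 to 6 — 7 moves in all.
Check: all required cells visited; 7 ≤ 7 moves.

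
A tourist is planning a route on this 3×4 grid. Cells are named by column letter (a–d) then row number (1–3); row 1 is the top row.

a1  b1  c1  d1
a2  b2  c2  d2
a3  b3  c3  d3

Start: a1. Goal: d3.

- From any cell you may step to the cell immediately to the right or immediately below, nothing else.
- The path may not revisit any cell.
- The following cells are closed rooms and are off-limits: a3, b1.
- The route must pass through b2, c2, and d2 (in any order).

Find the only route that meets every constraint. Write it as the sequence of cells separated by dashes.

a1 - a2 - b2 - c2 - d2 - d3

Moves only go right or down, so the column and row indices never decrease.
Route from a1: down to a2, 3× right (reaching d2), down to d3 — 5 moves in all.
Check: all required cells visited.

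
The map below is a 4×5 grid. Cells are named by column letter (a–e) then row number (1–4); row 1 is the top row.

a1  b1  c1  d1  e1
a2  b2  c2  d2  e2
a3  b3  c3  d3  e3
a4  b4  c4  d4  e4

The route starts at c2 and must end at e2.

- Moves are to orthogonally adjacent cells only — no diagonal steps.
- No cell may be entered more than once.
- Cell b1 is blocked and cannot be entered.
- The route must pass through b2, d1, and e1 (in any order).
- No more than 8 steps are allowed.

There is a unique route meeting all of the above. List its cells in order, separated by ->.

Any route must reach b2, d1, and e1 and still end at e2 within 8 moves, so the order of the required stops is forced.
Route from c2: left to b2, down to b3, 2× right (reaching d3), 2× up (reaching d1), right to e1, down to e2 — 8 moves in all.
Check: all required cells visited; 8 ≤ 8 moves.

c2 -> b2 -> b3 -> c3 -> d3 -> d2 -> d1 -> e1 -> e2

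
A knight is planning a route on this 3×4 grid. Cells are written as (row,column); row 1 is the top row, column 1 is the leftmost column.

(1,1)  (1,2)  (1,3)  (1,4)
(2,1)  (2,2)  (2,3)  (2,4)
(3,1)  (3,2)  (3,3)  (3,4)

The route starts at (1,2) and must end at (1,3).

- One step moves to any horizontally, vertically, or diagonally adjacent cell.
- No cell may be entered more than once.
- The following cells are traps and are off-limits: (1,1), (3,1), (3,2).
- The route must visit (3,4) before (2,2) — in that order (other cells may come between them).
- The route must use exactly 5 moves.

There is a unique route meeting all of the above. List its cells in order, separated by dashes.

(1,2) - (2,3) - (3,4) - (3,3) - (2,2) - (1,3)

The waypoints must appear in the order (3,4), (2,2), with no cell reused.
Route from (1,2): down-right 2 to (3,4), left 1 to (3,3), up-left 1 to (2,2), up-right 1 to (1,3) — 5 moves in all.
Check: order respected ((3,4) at step 2, (2,2) at step 4); 5 moves as required.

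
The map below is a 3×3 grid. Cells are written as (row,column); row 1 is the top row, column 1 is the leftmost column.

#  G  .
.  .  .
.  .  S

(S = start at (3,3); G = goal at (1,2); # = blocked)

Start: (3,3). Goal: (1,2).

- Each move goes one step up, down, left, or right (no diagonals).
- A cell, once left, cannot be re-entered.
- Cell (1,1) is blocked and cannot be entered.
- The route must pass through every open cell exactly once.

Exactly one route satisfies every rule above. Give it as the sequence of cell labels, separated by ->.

Need to visit all 8 open cells exactly once, starting at (3,3) and ending at (1,2).
Cell (1,3) has only two open neighbours ((2,3) and (1,2)), so the path must pass straight through it: one of those is the cell it's entered from and the other is where it exits.
Route from (3,3): left 2 to (3,1), up 1 to (2,1), right 2 to (2,3), up 1 to (1,3), left 1 to (1,2) — 7 moves in all.
Check: all 8 open cells covered.

(3,3) -> (3,2) -> (3,1) -> (2,1) -> (2,2) -> (2,3) -> (1,3) -> (1,2)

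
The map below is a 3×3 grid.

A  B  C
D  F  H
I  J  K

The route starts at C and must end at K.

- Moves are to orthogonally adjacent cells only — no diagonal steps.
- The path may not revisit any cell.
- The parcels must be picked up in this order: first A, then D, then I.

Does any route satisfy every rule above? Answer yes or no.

One route that works: C → B → A → D → I → J → K.

yes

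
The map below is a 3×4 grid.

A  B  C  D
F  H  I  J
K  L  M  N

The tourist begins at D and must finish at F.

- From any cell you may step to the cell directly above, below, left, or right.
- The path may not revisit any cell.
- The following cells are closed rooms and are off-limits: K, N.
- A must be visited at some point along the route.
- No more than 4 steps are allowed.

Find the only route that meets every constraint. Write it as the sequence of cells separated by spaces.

D C B A F

The 4-move cap with required stops at A leaves no slack for detours.
Route from D: left 3 to A, down 1 to F — 4 moves in all.
Check: all required cells visited; 4 ≤ 4 moves.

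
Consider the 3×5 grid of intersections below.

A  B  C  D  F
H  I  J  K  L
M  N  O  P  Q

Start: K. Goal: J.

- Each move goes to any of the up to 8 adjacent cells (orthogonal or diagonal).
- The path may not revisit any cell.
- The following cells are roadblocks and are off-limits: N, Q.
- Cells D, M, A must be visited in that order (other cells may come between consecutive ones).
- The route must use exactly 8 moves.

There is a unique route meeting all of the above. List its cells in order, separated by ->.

K -> D -> C -> I -> M -> H -> A -> B -> J

The waypoints must appear in the order D, M, A, with no cell reused.
Route from K: up 1 to D, left 1 to C, down-left 2 to M, up 2 to A, right 1 to B, down-right 1 to J — 8 moves in all.
Check: order respected (D at step 1, M at step 4, A at step 6); 8 moves as required.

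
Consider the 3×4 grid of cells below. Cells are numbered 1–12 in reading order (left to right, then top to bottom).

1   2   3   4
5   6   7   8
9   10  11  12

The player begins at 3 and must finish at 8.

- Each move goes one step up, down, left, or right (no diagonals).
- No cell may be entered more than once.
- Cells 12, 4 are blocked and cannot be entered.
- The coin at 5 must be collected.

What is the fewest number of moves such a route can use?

6

Any route passes through 5 somewhere between 3 and 8. Summing Manhattan distances along the two legs (3 → 5 → 8) gives a lower bound of 3 + 3 = 6 moves.
A route of 6 moves achieves this: 3 → 2 → 1 → 5 → 6 → 7 → 8.
Since 6 matches the lower bound, it is optimal.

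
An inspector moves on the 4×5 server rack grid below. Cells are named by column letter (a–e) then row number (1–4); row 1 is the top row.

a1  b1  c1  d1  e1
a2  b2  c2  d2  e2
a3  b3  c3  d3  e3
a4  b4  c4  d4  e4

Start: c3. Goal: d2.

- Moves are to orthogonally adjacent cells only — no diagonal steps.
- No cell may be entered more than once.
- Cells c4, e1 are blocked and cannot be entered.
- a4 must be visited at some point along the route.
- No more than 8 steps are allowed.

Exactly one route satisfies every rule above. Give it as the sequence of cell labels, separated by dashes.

c3 - b3 - b4 - a4 - a3 - a2 - b2 - c2 - d2

The 8-move cap with required stops at a4 leaves no slack for detours.
Route from c3: left 1 to b3, down 1 to b4, left 1 to a4, up 2 to a2, right 3 to d2 — 8 moves in all.
Check: all required cells visited; 8 ≤ 8 moves.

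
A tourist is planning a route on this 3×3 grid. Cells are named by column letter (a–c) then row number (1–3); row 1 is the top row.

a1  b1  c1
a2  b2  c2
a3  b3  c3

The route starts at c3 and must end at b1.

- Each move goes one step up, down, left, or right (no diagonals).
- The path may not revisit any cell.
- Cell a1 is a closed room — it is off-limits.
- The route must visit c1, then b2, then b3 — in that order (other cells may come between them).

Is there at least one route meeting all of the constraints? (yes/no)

no

Ignoring the required order, 2 revisit-free routes from c3 to b1 pass through all of c1, b2, and b3; the waypoint orders that occur are b3 → b2 → c1 (2) — never c1 → b2 → b3.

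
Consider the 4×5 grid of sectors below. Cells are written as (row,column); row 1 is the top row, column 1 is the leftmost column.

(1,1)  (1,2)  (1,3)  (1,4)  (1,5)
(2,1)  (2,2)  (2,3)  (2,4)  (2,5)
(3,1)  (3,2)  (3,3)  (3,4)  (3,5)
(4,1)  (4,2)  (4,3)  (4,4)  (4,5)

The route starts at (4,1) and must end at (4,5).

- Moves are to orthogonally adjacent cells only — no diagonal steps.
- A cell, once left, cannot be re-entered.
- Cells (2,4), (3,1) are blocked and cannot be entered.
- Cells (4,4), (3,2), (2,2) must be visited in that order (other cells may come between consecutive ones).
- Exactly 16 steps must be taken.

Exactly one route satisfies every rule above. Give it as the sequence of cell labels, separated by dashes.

The waypoints must appear in the order (4,4), (3,2), (2,2), with no cell reused.
Route from (4,1): 3× right (reaching (4,4)), up to (3,4), 2× left (reaching (3,2)), up to (2,2), left to (2,1), up to (1,1), 4× right (reaching (1,5)), 3× down (reaching (4,5)) — 16 moves in all.
Check: order respected ((4,4) at step 3, (3,2) at step 6, (2,2) at step 7); 16 moves as required.

(4,1) - (4,2) - (4,3) - (4,4) - (3,4) - (3,3) - (3,2) - (2,2) - (2,1) - (1,1) - (1,2) - (1,3) - (1,4) - (1,5) - (2,5) - (3,5) - (4,5)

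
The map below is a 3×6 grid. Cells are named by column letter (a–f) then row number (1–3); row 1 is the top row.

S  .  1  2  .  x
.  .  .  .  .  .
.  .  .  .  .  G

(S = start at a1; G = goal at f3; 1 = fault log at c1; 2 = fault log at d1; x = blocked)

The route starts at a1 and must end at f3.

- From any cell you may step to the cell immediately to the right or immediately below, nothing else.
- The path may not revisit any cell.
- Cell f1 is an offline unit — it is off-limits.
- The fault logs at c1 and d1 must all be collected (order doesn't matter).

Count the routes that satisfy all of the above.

5

A right/down-only route from a1 to f3 makes exactly 2 down-moves and 5 right-moves in some order.
With no other constraints that would be C(7,2) = 21 routes.
A monotone route can only reach the required cells in the order c1, d1, so split there and multiply the segment counts (each segment already excludes blocked cells): a1→c1: 1; c1→d1: 1; d1→f3: 5; product = 5.
That gives 5 routes.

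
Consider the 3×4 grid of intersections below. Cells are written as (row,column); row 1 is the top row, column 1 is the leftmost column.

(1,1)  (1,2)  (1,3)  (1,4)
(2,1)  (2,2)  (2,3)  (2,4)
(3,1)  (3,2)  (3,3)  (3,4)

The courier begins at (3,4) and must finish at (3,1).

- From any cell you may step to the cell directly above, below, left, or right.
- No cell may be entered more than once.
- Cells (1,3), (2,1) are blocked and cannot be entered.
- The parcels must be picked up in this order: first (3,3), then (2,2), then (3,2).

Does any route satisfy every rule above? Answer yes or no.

yes

One route that works: (3,4) → (3,3) → (2,3) → (2,2) → (3,2) → (3,1).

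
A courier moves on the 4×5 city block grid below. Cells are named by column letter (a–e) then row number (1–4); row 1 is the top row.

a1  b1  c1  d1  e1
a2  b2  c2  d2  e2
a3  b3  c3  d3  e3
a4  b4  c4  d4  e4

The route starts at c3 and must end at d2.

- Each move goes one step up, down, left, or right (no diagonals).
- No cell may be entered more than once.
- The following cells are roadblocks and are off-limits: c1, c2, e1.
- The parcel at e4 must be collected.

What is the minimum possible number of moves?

Any route passes through e4 somewhere between c3 and d2. Summing Manhattan distances along the two legs (c3 → e4 → d2) gives a lower bound of 3 + 3 = 6 moves.
A route of 6 moves achieves this: c3 → c4 → d4 → e4 → e3 → e2 → d2.
Since 6 matches the lower bound, it is optimal.

6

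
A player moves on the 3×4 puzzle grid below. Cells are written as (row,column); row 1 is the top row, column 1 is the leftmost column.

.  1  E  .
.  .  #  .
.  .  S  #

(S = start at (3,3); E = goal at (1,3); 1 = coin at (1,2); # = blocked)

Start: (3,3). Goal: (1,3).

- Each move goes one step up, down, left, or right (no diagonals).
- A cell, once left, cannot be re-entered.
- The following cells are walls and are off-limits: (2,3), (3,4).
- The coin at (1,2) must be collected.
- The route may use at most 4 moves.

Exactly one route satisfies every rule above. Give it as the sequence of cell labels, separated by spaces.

(3,3) (3,2) (2,2) (1,2) (1,3)

The 4-move cap with required stops at (1,2) leaves no slack for detours.
Route from (3,3): left to (3,2), 2× up (reaching (1,2)), right to (1,3) — 4 moves in all.
Check: all required cells visited; 4 ≤ 4 moves.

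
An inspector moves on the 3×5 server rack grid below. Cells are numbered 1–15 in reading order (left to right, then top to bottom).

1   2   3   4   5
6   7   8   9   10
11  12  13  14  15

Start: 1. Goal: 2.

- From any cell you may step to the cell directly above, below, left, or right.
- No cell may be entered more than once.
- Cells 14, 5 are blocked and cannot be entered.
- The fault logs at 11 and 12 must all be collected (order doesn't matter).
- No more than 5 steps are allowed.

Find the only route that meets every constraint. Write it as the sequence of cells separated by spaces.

The 5-move cap with required stops at 11, 12 leaves no slack for detours.
Route from 1: 2× down (reaching 11), right to 12, 2× up (reaching 2) — 5 moves in all.
Check: all required cells visited; 5 ≤ 5 moves.

1 6 11 12 7 2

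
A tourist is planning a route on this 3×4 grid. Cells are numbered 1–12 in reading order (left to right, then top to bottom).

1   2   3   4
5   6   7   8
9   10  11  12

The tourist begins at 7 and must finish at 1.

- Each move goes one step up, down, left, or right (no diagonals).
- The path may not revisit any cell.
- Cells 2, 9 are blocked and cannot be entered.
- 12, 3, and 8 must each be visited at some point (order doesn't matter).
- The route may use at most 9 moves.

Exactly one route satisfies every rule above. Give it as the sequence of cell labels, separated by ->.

7 -> 3 -> 4 -> 8 -> 12 -> 11 -> 10 -> 6 -> 5 -> 1

Any route must reach 12, 3, and 8 and still end at 1 within 9 moves, so the order of the required stops is forced.
Route from 7: up 1 to 3, right 1 to 4, down 2 to 12, left 2 to 10, up 1 to 6, left 1 to 5, up 1 to 1 — 9 moves in all.
Check: all required cells visited; 9 ≤ 9 moves.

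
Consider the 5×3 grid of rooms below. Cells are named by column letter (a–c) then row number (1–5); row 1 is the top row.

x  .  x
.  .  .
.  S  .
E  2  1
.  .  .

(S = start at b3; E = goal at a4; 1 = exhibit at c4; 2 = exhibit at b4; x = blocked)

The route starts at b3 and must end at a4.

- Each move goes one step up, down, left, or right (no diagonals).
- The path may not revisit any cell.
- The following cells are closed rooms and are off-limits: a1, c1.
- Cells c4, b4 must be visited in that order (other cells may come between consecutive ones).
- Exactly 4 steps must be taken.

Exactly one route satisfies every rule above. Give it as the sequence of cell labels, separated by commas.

b3, c3, c4, b4, a4

The waypoints must appear in the order c4, b4, with no cell reused.
Route from b3: right to c3, down to c4, 2× left (reaching a4) — 4 moves in all.
Check: order respected (1 at step 2, 2 at step 3); 4 moves as required.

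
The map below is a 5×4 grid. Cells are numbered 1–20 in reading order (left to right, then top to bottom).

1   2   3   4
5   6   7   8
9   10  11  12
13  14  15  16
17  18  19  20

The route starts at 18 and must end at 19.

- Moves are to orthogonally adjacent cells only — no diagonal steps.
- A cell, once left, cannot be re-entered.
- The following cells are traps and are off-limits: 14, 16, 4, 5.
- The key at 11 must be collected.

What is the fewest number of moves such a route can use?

7

Any route passes through 11 somewhere between 18 and 19. Summing Manhattan distances along the two legs (18 → 11 → 19) gives a lower bound of 3 + 2 = 5 moves.
The shortest route satisfying every rule uses 7 moves: 18 → 17 → 13 → 9 → 10 → 11 → 15 → 19.
The no-revisit rule (legs can't share cells) pushes the minimum above the 5-move bound; an exhaustive check rules out every length from 5 to 6, leaving 7 as the minimum.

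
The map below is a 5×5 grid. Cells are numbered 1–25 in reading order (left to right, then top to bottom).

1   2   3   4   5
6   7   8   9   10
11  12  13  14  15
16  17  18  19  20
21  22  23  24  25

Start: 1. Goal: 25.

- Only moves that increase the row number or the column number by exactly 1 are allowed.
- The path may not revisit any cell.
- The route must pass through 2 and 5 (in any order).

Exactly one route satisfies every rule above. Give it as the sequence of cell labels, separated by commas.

Moves only go right or down, so the column and row indices never decrease.
Route from 1: 4× right (reaching 5), 4× down (reaching 25) — 8 moves in all.
Check: all required cells visited.

1, 2, 3, 4, 5, 10, 15, 20, 25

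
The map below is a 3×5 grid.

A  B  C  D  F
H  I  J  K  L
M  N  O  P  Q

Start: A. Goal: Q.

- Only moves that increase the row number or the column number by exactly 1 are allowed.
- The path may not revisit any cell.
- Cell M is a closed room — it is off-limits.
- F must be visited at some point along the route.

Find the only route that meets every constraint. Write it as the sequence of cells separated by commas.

Moves only go right or down, so the column and row indices never decrease.
Route from A: right 4 to F, down 2 to Q — 6 moves in all.
Check: all required cells visited.

A, B, C, D, F, L, Q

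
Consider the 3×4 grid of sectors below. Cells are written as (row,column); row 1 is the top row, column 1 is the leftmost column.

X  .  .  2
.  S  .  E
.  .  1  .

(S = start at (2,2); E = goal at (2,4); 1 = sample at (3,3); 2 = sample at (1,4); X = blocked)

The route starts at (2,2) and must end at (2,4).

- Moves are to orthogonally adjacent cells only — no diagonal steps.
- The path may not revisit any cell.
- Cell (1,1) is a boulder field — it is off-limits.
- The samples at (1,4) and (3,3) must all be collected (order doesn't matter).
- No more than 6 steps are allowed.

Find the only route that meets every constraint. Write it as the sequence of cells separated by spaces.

The budget equals the shortest possible length, so every move has to be on a shortest route through the required cells.
Route from (2,2): down to (3,2), right to (3,3), 2× up (reaching (1,3)), right to (1,4), down to (2,4) — 6 moves in all.
Check: all required cells visited; 6 ≤ 6 moves.

(2,2) (3,2) (3,3) (2,3) (1,3) (1,4) (2,4)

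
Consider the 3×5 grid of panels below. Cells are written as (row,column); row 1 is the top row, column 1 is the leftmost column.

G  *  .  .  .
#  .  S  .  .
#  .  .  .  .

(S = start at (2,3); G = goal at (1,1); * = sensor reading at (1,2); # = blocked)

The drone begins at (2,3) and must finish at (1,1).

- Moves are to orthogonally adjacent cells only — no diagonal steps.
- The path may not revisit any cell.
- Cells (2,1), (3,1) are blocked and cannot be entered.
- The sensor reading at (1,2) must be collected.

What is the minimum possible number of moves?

Any route passes through (1,2) somewhere between (2,3) and (1,1). Summing Manhattan distances along the two legs ((2,3) → (1,2) → (1,1)) gives a lower bound of 2 + 1 = 3 moves.
A route of 3 moves achieves this: (2,3) → (1,3) → (1,2) → (1,1).
Since 3 matches the lower bound, it is optimal.

3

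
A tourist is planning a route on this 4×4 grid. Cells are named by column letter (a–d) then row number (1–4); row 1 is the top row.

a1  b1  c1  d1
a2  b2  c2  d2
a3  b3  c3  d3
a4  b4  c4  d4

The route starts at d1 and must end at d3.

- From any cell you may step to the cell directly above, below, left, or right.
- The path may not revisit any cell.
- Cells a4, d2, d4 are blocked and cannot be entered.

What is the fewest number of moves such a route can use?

4

The Manhattan distance from d1 to d3 is |1−3| + |4−4| = 2, so at least 2 moves are needed.
That bound ignores the blocked cells. Measuring each leg by the fewest moves that actually steer around them (d1→d3: 4) raises the lower bound to 4.
A route of 4 moves exists: d1 → c1 → c2 → c3 → d3.
Since 4 matches that lower bound, it is optimal.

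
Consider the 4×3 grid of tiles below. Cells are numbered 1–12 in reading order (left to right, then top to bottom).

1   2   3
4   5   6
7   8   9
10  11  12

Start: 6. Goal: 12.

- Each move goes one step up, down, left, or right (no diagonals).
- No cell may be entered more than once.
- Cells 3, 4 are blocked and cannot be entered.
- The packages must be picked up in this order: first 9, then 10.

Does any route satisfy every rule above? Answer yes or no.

yes

One route that works: 6 → 9 → 8 → 7 → 10 → 11 → 12.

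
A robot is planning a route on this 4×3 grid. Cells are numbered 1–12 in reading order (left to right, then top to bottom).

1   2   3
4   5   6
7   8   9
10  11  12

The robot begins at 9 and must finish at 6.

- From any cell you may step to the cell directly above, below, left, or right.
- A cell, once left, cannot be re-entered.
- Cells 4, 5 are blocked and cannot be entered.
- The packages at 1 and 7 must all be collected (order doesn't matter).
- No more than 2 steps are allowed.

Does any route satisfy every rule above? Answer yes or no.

1 must be visited but has only one open neighbour (2), and it is neither the start nor the goal — the route would have to enter and leave through 2, re-entering it.

no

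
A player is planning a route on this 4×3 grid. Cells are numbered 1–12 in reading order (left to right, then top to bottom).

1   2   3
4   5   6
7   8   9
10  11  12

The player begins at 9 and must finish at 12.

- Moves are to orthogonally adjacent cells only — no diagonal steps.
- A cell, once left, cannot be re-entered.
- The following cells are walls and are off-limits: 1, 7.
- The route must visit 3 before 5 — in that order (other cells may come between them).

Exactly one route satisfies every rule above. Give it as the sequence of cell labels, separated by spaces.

9 6 3 2 5 8 11 12

The waypoints must appear in the order 3, 5, with no cell reused.
Route from 9: 2× up (reaching 3), left to 2, 3× down (reaching 11), right to 12 — 7 moves in all.
Check: order respected (3 at step 2, 5 at step 4).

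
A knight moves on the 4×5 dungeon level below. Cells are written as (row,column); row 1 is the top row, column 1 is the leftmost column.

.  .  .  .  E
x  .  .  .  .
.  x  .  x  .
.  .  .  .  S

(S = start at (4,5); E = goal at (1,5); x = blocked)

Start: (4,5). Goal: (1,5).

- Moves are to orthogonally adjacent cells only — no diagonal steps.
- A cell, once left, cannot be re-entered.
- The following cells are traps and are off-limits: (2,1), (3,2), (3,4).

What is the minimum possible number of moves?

3

The Manhattan distance from (4,5) to (1,5) is |4−1| + |5−5| = 3, so at least 3 moves are needed.
A route of 3 moves achieves this: (4,5) → (3,5) → (2,5) → (1,5).
Since 3 matches the lower bound, it is optimal.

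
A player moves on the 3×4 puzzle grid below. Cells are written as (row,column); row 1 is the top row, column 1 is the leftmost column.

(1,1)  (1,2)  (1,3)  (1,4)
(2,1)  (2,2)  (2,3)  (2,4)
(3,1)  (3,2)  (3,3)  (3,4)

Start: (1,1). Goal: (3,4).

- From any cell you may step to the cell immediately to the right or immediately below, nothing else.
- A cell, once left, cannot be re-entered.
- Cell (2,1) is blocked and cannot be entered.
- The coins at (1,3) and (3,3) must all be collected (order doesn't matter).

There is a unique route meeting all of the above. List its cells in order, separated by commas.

(1,1), (1,2), (1,3), (2,3), (3,3), (3,4)

Moves only go right or down, so the column and row indices never decrease.
Route from (1,1): 2× right (reaching (1,3)), 2× down (reaching (3,3)), right to (3,4) — 5 moves in all.
Check: all required cells visited.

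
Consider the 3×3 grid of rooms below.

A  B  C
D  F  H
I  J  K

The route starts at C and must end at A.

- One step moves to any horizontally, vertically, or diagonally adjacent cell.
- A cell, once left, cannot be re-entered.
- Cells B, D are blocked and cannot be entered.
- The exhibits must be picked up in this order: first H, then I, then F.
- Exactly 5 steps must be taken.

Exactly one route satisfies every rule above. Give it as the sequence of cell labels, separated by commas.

The waypoints must appear in the order H, I, F, with no cell reused.
Route from C: down 1 to H, down-left 1 to J, left 1 to I, up-right 1 to F, up-left 1 to A — 5 moves in all.
Check: order respected (H at step 1, I at step 3, F at step 4); 5 moves as required.

C, H, J, I, F, A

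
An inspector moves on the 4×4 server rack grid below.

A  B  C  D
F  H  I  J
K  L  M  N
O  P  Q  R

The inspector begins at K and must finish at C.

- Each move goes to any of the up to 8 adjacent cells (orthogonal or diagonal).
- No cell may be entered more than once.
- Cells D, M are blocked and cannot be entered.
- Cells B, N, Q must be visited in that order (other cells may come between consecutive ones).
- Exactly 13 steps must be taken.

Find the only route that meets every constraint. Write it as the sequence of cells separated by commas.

The waypoints must appear in the order B, N, Q, with no cell reused.
Route from K: 2× up (reaching A), right to B, down-right to I, right to J, 2× down (reaching R), 3× left (reaching O), up-right to L, up to H, up-right to C — 13 moves in all.
Check: order respected (B at step 3, N at step 6, Q at step 8); 13 moves as required.

K, F, A, B, I, J, N, R, Q, P, O, L, H, C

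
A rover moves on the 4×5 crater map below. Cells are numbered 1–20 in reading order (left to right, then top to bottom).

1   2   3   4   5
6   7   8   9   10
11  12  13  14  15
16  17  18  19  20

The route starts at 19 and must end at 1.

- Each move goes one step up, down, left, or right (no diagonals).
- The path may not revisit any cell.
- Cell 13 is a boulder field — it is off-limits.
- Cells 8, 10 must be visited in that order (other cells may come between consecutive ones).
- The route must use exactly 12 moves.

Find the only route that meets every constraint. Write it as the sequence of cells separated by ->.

The waypoints must appear in the order 8, 10, with no cell reused.
Route from 19: left 2 to 17, up 2 to 7, right 3 to 10, up 1 to 5, left 4 to 1 — 12 moves in all.
Check: order respected (8 at step 5, 10 at step 7); 12 moves as required.

19 -> 18 -> 17 -> 12 -> 7 -> 8 -> 9 -> 10 -> 5 -> 4 -> 3 -> 2 -> 1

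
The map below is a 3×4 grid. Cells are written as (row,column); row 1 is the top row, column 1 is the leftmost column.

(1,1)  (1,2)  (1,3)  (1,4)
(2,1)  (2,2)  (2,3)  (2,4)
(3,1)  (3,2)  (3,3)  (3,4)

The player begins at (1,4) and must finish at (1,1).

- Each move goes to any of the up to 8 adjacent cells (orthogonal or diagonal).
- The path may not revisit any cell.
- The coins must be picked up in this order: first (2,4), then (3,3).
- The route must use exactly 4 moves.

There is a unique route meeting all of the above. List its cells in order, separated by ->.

(1,4) -> (2,4) -> (3,3) -> (2,2) -> (1,1)

The waypoints must appear in the order (2,4), (3,3), with no cell reused.
Route from (1,4): down to (2,4), down-left to (3,3), 2× up-left (reaching (1,1)) — 4 moves in all.
Check: order respected ((2,4) at step 1, (3,3) at step 2); 4 moves as required.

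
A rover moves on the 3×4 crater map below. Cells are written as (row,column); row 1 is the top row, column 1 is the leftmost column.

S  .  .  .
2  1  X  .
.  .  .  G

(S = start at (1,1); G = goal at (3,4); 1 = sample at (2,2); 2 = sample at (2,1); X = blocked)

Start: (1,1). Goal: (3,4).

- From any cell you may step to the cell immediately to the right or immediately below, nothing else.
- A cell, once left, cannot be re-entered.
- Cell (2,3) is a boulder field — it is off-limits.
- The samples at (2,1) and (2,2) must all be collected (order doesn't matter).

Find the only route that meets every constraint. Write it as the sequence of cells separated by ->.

(1,1) -> (2,1) -> (2,2) -> (3,2) -> (3,3) -> (3,4)

Moves only go right or down, so the column and row indices never decrease.
Route from (1,1): down 1 to (2,1), right 1 to (2,2), down 1 to (3,2), right 2 to (3,4) — 5 moves in all.
Check: all required cells visited.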